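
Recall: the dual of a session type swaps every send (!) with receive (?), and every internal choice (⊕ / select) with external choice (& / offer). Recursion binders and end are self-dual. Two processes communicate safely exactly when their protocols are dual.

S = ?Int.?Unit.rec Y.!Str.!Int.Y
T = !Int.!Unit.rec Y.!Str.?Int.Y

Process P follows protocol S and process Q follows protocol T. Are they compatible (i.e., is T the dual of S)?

NO

?Int vs !Int  match
  ?Unit vs !Unit  match
    rec Y vs rec Y  match (rec unchanged)
      !Str vs !Str  ✗ same direction on both sides — not dual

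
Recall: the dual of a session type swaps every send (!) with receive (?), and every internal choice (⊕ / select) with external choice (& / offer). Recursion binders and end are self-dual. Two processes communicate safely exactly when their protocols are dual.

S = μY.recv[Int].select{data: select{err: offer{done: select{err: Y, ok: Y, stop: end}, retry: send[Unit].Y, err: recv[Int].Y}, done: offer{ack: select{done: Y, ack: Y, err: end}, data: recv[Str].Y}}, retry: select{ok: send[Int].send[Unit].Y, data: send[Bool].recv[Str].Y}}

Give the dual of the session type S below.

μY ↦ μY  (binder kept)
  recv[Int] ↦ send[Int]
    select{data,retry} ↦ offer{data,retry}  (⊕→&)
      [data]
        select{err,done} ↦ offer{err,done}  (⊕→&)
          [err]
            offer{done,retry,err} ↦ select{done,retry,err}  (offer→select)
              [done]
                select{err,ok,stop} ↦ offer{err,ok,stop}  (⊕→&)
                  [err]
                    Y ↦ Y
                  [ok]
                    Y ↦ Y
                  [stop]
                    end ↦ end
              [retry]
                send[Unit] ↦ recv[Unit]
                  Y ↦ Y
              [err]
                recv[Int] ↦ send[Int]
                  Y ↦ Y
          [done]
            offer{ack,data} ↦ select{ack,data}  (offer→select)
              [ack]
                select{done,ack,err} ↦ offer{done,ack,err}  (⊕→&)
                  [done]
                    Y ↦ Y
                  [ack]
                    Y ↦ Y
                  [err]
                    end ↦ end
              [data]
                recv[Str] ↦ send[Str]
                  Y ↦ Y
      [retry]
        select{ok,data} ↦ offer{ok,data}  (⊕→&)
          [ok]
            send[Int] ↦ recv[Int]
              send[Unit] ↦ recv[Unit]
                Y ↦ Y
          [data]
            send[Bool] ↦ recv[Bool]
              recv[Str] ↦ send[Str]
                Y ↦ Y

μY.send[Int].offer{data: offer{err: select{done: offer{err: Y, ok: Y, stop: end}, retry: recv[Unit].Y, err: send[Int].Y}, done: select{ack: offer{done: Y, ack: Y, err: end}, data: send[Str].Y}}, retry: offer{ok: recv[Int].recv[Unit].Y, data: recv[Bool].send[Str].Y}}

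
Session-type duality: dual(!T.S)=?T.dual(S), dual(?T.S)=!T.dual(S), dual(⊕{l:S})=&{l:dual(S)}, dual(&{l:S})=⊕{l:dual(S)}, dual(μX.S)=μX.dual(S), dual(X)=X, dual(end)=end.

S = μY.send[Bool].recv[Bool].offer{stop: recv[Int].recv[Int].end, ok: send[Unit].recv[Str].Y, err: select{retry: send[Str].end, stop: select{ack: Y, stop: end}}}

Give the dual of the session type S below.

μY → μY  (μ self-dual)
  send[Bool] → recv[Bool]
    recv[Bool] → send[Bool]
      offer{stop,ok,err} → select{stop,ok,err}  (&→⊕)
        case stop:
          recv[Int] → send[Int]
            recv[Int] → send[Int]
              end ↦ end
        case ok:
          send[Unit] → recv[Unit]
            recv[Str] → send[Str]
              Y ↦ Y
        case err:
          select{retry,stop} → offer{retry,stop}  (internal→external)
            case retry:
              send[Str] → recv[Str]
                end ↦ end
            case stop:
              select{ack,stop} → offer{ack,stop}  (internal→external)
                case ack:
                  Y ↦ Y
                case stop:
                  end ↦ end

μY.recv[Bool].send[Bool].select{stop: send[Int].send[Int].end, ok: recv[Unit].send[Str].Y, err: offer{retry: recv[Str].end, stop: offer{ack: Y, stop: end}}}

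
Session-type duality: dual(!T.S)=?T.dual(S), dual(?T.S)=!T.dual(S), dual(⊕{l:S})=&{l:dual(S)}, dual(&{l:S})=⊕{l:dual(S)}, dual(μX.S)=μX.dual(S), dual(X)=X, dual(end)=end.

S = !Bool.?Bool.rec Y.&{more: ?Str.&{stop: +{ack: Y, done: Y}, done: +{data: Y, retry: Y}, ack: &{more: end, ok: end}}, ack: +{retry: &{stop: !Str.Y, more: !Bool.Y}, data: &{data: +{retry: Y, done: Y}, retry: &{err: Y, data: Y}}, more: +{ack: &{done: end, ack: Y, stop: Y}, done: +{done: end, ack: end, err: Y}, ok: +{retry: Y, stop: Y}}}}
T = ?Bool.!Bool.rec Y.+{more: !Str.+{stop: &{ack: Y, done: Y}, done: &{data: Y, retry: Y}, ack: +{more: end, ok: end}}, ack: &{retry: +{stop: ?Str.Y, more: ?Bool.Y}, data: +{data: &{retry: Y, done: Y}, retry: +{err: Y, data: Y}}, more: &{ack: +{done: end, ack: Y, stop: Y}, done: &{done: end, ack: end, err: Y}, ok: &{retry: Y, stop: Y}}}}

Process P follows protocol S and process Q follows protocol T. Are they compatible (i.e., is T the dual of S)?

!Bool ‖ ?Bool  ok
  ?Bool ‖ !Bool  ok
    rec Y ‖ rec Y  ok (binder kept)
      &{more,ack} ‖ +{more,ack}  ok labels match
        case more:
          ?Str ‖ !Str  ok
            &{stop,done,ack} ‖ +{stop,done,ack}  ok labels match
              case stop:
                +{ack,done} ‖ &{ack,done}  ok labels match
                  case ack:
                    Y ‖ Y  ok
                  case done:
                    Y ‖ Y  ok
              case done:
                +{data,retry} ‖ &{data,retry}  ok labels match
                  case data:
                    Y ‖ Y  ok
                  case retry:
                    Y ‖ Y  ok
              case ack:
                &{more,ok} ‖ +{more,ok}  ok labels match
                  case more:
                    end ‖ end  ok
                  case ok:
                    end ‖ end  ok
        case ack:
          +{retry,data,more} ‖ &{retry,data,more}  ok labels match
            case retry:
              &{stop,more} ‖ +{stop,more}  ok labels match
                case stop:
                  !Str ‖ ?Str  ok
                    Y ‖ Y  ok
                case more:
                  !Bool ‖ ?Bool  ok
                    Y ‖ Y  ok
            case data:
              &{data,retry} ‖ +{data,retry}  ok labels match
                case data:
                  +{retry,done} ‖ &{retry,done}  ok labels match
                    case retry:
                      Y ‖ Y  ok
                    case done:
                      Y ‖ Y  ok
                case retry:
                  &{err,data} ‖ +{err,data}  ok labels match
                    case err:
                      Y ‖ Y  ok
                    case data:
                      Y ‖ Y  ok
            case more:
              +{ack,done,ok} ‖ &{ack,done,ok}  ok labels match
                case ack:
                  &{done,ack,stop} ‖ +{done,ack,stop}  ok labels match
                    case done:
                      end ‖ end  ok
                    case ack:
                      Y ‖ Y  ok
                    case stop:
                      Y ‖ Y  ok
                case done:
                  +{done,ack,err} ‖ &{done,ack,err}  ok labels match
                    case done:
                      end ‖ end  ok
                    case ack:
                      end ‖ end  ok
                    case err:
                      Y ‖ Y  ok
                case ok:
                  +{retry,stop} ‖ &{retry,stop}  ok labels match
                    case retry:
                      Y ‖ Y  ok
                    case stop:
                      Y ‖ Y  ok

YES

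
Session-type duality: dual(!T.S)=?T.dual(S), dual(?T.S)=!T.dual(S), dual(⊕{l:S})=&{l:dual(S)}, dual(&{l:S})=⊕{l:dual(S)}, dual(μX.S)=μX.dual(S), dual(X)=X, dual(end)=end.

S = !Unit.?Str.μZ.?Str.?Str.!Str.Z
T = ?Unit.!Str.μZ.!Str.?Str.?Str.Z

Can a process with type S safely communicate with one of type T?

!Unit ‖ ?Unit  match
  ?Str ‖ !Str  match
    μZ ‖ μZ  match (μ self-dual)
      ?Str ‖ !Str  match
        ?Str ‖ ?Str  ✗ same direction on both sides — not dual

NO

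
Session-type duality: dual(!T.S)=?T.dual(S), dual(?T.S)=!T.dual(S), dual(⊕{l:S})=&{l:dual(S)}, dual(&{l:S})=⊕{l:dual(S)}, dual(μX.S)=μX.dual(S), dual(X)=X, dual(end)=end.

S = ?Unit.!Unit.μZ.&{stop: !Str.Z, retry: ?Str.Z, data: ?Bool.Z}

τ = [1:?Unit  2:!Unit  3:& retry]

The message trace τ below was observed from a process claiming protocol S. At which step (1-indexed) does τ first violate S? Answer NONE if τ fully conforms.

@1 ?Unit  match  state: !Unit.μZ.…
@2 !Unit  match  state: μZ.…
@3 & retry  match  state: ?Str.μZ.…
τ conforms to S (length 3)

NONE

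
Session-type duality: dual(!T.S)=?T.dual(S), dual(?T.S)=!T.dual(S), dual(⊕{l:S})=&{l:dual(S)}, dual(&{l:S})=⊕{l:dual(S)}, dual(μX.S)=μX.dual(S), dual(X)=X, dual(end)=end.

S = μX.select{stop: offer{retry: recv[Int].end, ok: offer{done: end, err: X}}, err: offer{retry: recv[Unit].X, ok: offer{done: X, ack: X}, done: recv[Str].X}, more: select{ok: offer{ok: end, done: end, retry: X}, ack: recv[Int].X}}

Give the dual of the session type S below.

μX.offer{stop: select{retry: send[Int].end, ok: select{done: end, err: X}}, err: select{retry: send[Unit].X, ok: select{done: X, ack: X}, done: send[Str].X}, more: offer{ok: select{ok: end, done: end, retry: X}, ack: send[Int].X}}

μX = μX  (binder kept)
  select{stop,err,more} = offer{stop,err,more}  (⊕→&)
    [stop]
      offer{retry,ok} = select{retry,ok}  (&→⊕)
        [retry]
          recv[Int] = send[Int]
            end self-dual
        [ok]
          offer{done,err} = select{done,err}  (&→⊕)
            [done]
              end self-dual
            [err]
              X self-dual
    [err]
      offer{retry,ok,done} = select{retry,ok,done}  (&→⊕)
        [retry]
          recv[Unit] = send[Unit]
            X self-dual
        [ok]
          offer{done,ack} = select{done,ack}  (&→⊕)
            [done]
              X self-dual
            [ack]
              X self-dual
        [done]
          recv[Str] = send[Str]
            X self-dual
    [more]
      select{ok,ack} = offer{ok,ack}  (⊕→&)
        [ok]
          offer{ok,done,retry} = select{ok,done,retry}  (&→⊕)
            [ok]
              end self-dual
            [done]
              end self-dual
            [retry]
              X self-dual
        [ack]
          recv[Int] = send[Int]
            X self-dual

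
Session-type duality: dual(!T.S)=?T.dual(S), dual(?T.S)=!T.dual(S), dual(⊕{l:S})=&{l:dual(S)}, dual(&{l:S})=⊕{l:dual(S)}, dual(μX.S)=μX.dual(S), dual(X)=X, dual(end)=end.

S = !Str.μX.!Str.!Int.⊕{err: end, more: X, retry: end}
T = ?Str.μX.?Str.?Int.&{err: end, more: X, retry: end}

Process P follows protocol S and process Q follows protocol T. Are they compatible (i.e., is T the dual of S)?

YES

!Str | ?Str  match
  μX | μX  match (rec unchanged)
    !Str | ?Str  match
      !Int | ?Int  match
        ⊕{err,more,retry} | &{err,more,retry}  match labels match
          [err]
            end | end  match
          [more]
            X | X  match
          [retry]
            end | end  match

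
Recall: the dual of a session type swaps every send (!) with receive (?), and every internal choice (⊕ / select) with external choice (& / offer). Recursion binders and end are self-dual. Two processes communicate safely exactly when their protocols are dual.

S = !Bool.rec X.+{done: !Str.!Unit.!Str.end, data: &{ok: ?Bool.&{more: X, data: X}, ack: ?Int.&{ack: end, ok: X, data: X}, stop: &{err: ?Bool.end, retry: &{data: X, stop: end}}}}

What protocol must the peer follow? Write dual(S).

!Bool → ?Bool
  rec X → rec X  (rec unchanged)
    +{done,data} → &{done,data}  (⊕→&)
      case done:
        !Str → ?Str
          !Unit → ?Unit
            !Str → ?Str
              end ↦ end
      case data:
        &{ok,ack,stop} → +{ok,ack,stop}  (&→⊕)
          case ok:
            ?Bool → !Bool
              &{more,data} → +{more,data}  (&→⊕)
                case more:
                  X ↦ X
                case data:
                  X ↦ X
          case ack:
            ?Int → !Int
              &{ack,ok,data} → +{ack,ok,data}  (&→⊕)
                case ack:
                  end ↦ end
                case ok:
                  X ↦ X
                case data:
                  X ↦ X
          case stop:
            &{err,retry} → +{err,retry}  (&→⊕)
              case err:
                ?Bool → !Bool
                  end ↦ end
              case retry:
                &{data,stop} → +{data,stop}  (&→⊕)
                  case data:
                    X ↦ X
                  case stop:
                    end ↦ end

?Bool.rec X.&{done: ?Str.?Unit.?Str.end, data: +{ok: !Bool.+{more: X, data: X}, ack: !Int.+{ack: end, ok: X, data: X}, stop: +{err: !Bool.end, retry: +{data: X, stop: end}}}}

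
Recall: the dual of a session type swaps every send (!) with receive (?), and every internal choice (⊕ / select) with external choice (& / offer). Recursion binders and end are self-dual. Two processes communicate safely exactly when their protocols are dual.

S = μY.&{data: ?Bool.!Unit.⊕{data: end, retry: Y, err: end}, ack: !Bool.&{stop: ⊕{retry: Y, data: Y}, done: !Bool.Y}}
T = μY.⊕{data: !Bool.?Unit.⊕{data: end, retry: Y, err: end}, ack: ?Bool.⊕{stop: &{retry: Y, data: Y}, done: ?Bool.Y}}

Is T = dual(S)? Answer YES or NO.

μY ‖ μY  match (rec unchanged)
  &{data,ack} ‖ ⊕{data,ack}  match label sets agree
    case data:
      ?Bool ‖ !Bool  match
        !Unit ‖ ?Unit  match
          ⊕{data,retry,err} ‖ ⊕{data,retry,err}  ✗ choice polarity not flipped — not dual

NO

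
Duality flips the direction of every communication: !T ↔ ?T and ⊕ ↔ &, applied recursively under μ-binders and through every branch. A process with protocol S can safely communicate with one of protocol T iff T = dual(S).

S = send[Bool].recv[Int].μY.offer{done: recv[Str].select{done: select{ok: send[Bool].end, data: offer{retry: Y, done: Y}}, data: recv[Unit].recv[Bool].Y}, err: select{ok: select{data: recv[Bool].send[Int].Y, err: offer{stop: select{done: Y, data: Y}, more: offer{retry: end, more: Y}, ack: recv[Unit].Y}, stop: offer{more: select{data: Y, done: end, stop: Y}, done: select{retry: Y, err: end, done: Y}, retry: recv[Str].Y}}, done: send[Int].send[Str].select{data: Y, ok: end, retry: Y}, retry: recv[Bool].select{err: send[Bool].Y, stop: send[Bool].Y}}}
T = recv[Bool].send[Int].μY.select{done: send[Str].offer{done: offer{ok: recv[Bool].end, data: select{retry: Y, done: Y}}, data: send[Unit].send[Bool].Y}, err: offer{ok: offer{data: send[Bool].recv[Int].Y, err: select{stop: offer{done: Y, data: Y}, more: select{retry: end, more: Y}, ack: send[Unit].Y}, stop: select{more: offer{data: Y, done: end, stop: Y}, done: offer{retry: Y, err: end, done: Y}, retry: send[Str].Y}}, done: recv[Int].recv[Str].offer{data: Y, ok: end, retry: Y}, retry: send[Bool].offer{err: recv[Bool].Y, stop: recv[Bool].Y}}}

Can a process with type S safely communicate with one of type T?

YES

send[Bool] | recv[Bool]  ok
  recv[Int] | send[Int]  ok
    μY | μY  ok (μ self-dual)
      offer{done,err} | select{done,err}  ok label sets agree
        • done:
          recv[Str] | send[Str]  ok
            select{done,data} | offer{done,data}  ok label sets agree
              • done:
                select{ok,data} | offer{ok,data}  ok label sets agree
                  • ok:
                    send[Bool] | recv[Bool]  ok
                      end | end  ok
                  • data:
                    offer{retry,done} | select{retry,done}  ok label sets agree
                      • retry:
                        Y | Y  ok
                      • done:
                        Y | Y  ok
              • data:
                recv[Unit] | send[Unit]  ok
                  recv[Bool] | send[Bool]  ok
                    Y | Y  ok
        • err:
          select{ok,done,retry} | offer{ok,done,retry}  ok label sets agree
            • ok:
              select{data,err,stop} | offer{data,err,stop}  ok label sets agree
                • data:
                  recv[Bool] | send[Bool]  ok
                    send[Int] | recv[Int]  ok
                      Y | Y  ok
                • err:
                  offer{stop,more,ack} | select{stop,more,ack}  ok label sets agree
                    • stop:
                      select{done,data} | offer{done,data}  ok label sets agree
                        • done:
                          Y | Y  ok
                        • data:
                          Y | Y  ok
                    • more:
                      offer{retry,more} | select{retry,more}  ok label sets agree
                        • retry:
                          end | end  ok
                        • more:
                          Y | Y  ok
                    • ack:
                      recv[Unit] | send[Unit]  ok
                        Y | Y  ok
                • stop:
                  offer{more,done,retry} | select{more,done,retry}  ok label sets agree
                    • more:
                      select{data,done,stop} | offer{data,done,stop}  ok label sets agree
                        • data:
                          Y | Y  ok
                        • done:
                          end | end  ok
                        • stop:
                          Y | Y  ok
                    • done:
                      select{retry,err,done} | offer{retry,err,done}  ok label sets agree
                        • retry:
                          Y | Y  ok
                        • err:
                          end | end  ok
                        • done:
                          Y | Y  ok
                    • retry:
                      recv[Str] | send[Str]  ok
                        Y | Y  ok
            • done:
              send[Int] | recv[Int]  ok
                send[Str] | recv[Str]  ok
                  select{data,ok,retry} | offer{data,ok,retry}  ok label sets agree
                    • data:
                      Y | Y  ok
                    • ok:
                      end | end  ok
                    • retry:
                      Y | Y  ok
            • retry:
              recv[Bool] | send[Bool]  ok
                select{err,stop} | offer{err,stop}  ok label sets agree
                  • err:
                    send[Bool] | recv[Bool]  ok
                      Y | Y  ok
                  • stop:
                    send[Bool] | recv[Bool]  ok
                      Y | Y  ok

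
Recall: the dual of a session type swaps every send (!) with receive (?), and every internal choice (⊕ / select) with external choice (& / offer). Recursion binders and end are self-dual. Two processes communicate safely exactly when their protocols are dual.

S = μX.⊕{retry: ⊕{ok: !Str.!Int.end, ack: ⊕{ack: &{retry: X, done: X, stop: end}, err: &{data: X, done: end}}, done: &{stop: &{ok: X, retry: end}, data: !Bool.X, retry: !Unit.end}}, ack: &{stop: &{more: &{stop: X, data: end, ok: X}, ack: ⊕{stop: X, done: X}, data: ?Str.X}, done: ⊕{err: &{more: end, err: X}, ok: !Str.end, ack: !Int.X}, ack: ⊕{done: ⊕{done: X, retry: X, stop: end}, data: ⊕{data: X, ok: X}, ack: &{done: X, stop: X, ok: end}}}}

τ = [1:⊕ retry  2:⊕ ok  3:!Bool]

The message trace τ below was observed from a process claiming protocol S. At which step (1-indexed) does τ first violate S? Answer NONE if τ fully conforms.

3

[1] ⊕ retry  match  now at ⊕{ok: !Str.!Int.end, ack: ⊕{ack: &{retry: μX.…, done: μX.…, stop: end}, err: &{data: μX.…, done: end}}, done: &{stop: &{ok: μX.…, retry: end}, data: !Bool.μX.…, retry: !Unit.end}}
[2] ⊕ ok  match  now at !Str.!Int.end
[3] got !Bool, protocol expects !Str  ✗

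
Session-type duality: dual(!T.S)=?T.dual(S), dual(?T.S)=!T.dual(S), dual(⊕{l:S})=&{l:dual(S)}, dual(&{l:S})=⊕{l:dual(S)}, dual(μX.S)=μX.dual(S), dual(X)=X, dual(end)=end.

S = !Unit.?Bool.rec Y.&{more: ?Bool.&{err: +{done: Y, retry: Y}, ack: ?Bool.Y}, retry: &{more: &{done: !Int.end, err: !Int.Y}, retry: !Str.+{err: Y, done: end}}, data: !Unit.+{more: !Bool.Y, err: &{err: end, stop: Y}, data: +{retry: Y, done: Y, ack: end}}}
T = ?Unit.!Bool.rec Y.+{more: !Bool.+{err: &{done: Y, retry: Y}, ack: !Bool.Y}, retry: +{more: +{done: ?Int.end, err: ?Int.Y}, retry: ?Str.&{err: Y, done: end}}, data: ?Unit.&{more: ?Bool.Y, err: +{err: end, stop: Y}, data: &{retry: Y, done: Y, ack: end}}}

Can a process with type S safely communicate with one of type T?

!Unit ‖ ?Unit  match
  ?Bool ‖ !Bool  match
    rec Y ‖ rec Y  match (μ self-dual)
      &{more,retry,data} ‖ +{more,retry,data}  match same labels
        case more:
          ?Bool ‖ !Bool  match
            &{err,ack} ‖ +{err,ack}  match same labels
              case err:
                +{done,retry} ‖ &{done,retry}  match same labels
                  case done:
                    Y ‖ Y  match
                  case retry:
                    Y ‖ Y  match
              case ack:
                ?Bool ‖ !Bool  match
                  Y ‖ Y  match
        case retry:
          &{more,retry} ‖ +{more,retry}  match same labels
            case more:
              &{done,err} ‖ +{done,err}  match same labels
                case done:
                  !Int ‖ ?Int  match
                    end ‖ end  match
                case err:
                  !Int ‖ ?Int  match
                    Y ‖ Y  match
            case retry:
              !Str ‖ ?Str  match
                +{err,done} ‖ &{err,done}  match same labels
                  case err:
                    Y ‖ Y  match
                  case done:
                    end ‖ end  match
        case data:
          !Unit ‖ ?Unit  match
            +{more,err,data} ‖ &{more,err,data}  match same labels
              case more:
                !Bool ‖ ?Bool  match
                  Y ‖ Y  match
              case err:
                &{err,stop} ‖ +{err,stop}  match same labels
                  case err:
                    end ‖ end  match
                  case stop:
                    Y ‖ Y  match
              case data:
                +{retry,done,ack} ‖ &{retry,done,ack}  match same labels
                  case retry:
                    Y ‖ Y  match
                  case done:
                    Y ‖ Y  match
                  case ack:
                    end ‖ end  match

YES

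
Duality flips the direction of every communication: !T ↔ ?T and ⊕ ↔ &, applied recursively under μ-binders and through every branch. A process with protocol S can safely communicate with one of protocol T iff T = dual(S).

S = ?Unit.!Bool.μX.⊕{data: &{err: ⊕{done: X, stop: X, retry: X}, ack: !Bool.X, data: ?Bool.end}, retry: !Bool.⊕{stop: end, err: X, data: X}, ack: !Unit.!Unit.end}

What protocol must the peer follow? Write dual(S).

?Unit → !Unit
  !Bool → ?Bool
    μX → μX  (binder kept)
      ⊕{data,retry,ack} → &{data,retry,ack}  (internal→external)
        case data:
          &{err,ack,data} → ⊕{err,ack,data}  (external→internal)
            case err:
              ⊕{done,stop,retry} → &{done,stop,retry}  (internal→external)
                case done:
                  X self-dual
                case stop:
                  X self-dual
                case retry:
                  X self-dual
            case ack:
              !Bool → ?Bool
                X self-dual
            case data:
              ?Bool → !Bool
                end self-dual
        case retry:
          !Bool → ?Bool
            ⊕{stop,err,data} → &{stop,err,data}  (internal→external)
              case stop:
                end self-dual
              case err:
                X self-dual
              case data:
                X self-dual
        case ack:
          !Unit → ?Unit
            !Unit → ?Unit
              end self-dual

!Unit.?Bool.μX.&{data: ⊕{err: &{done: X, stop: X, retry: X}, ack: ?Bool.X, data: !Bool.end}, retry: ?Bool.&{stop: end, err: X, data: X}, ack: ?Unit.?Unit.end}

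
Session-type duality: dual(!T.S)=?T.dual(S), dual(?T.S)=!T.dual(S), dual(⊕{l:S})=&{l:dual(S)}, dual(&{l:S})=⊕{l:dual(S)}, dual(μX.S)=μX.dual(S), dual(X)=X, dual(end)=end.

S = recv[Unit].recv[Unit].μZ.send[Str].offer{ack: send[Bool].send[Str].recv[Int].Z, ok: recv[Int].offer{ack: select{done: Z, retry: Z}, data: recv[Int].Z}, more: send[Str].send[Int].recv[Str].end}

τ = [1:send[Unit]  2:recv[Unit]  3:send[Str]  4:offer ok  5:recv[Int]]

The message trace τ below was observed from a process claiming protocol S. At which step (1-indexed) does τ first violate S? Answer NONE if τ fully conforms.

1

@1 got send[Unit], protocol expects recv[Unit]  ✗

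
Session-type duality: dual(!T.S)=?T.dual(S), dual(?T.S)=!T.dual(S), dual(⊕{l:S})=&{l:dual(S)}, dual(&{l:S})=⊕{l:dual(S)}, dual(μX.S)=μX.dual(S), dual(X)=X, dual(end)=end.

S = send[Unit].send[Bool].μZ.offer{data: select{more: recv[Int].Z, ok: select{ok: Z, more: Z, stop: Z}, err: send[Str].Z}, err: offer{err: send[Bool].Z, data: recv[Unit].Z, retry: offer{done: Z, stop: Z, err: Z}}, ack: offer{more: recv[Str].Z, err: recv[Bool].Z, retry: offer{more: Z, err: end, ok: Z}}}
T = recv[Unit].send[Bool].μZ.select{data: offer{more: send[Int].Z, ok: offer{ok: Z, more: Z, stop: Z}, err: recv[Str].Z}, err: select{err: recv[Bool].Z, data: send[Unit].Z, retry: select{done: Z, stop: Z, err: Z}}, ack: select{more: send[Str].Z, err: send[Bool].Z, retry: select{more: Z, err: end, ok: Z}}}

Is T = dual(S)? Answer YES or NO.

NO

send[Unit] | recv[Unit]  match
  send[Bool] | send[Bool]  ✗ same direction on both sides — not dual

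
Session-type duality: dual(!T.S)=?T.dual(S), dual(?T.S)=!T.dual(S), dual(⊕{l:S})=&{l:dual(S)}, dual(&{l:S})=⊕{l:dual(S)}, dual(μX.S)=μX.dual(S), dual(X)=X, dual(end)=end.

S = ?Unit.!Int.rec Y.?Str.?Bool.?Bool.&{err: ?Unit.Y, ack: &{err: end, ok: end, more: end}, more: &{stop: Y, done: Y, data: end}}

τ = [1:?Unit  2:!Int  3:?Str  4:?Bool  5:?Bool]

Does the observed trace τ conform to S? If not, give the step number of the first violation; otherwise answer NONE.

NONE

@1 ?Unit  match  state: !Int.rec Y.…
@2 !Int  match  state: rec Y.…
@3 ?Str  match  state: ?Bool.?Bool.&{err: ?Unit.rec Y.…, ack: &{err: end, ok: end, more: end}, more: &{stop: rec Y.…, done: rec Y.…, data: end}}
@4 ?Bool  match  state: ?Bool.&{err: ?Unit.rec Y.…, ack: &{err: end, ok: end, more: end}, more: &{stop: rec Y.…, done: rec Y.…, data: end}}
@5 ?Bool  match  state: &{err: ?Unit.rec Y.…, ack: &{err: end, ok: end, more: end}, more: &{stop: rec Y.…, done: rec Y.…, data: end}}
τ conforms to S (length 5)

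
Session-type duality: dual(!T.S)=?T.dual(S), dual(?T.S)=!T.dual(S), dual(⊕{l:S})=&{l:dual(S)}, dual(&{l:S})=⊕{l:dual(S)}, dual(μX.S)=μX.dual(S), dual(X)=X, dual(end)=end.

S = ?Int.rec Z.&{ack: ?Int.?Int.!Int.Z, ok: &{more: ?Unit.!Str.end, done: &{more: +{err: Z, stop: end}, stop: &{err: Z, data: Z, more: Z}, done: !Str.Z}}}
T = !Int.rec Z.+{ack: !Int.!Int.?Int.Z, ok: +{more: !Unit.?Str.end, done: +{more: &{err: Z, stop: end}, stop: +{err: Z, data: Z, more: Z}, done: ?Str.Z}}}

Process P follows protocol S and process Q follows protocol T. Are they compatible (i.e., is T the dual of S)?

YES

?Int vs !Int  match
  rec Z vs rec Z  match (μ self-dual)
    &{ack,ok} vs +{ack,ok}  match label sets agree
      case ack:
        ?Int vs !Int  match
          ?Int vs !Int  match
            !Int vs ?Int  match
              Z vs Z  match
      case ok:
        &{more,done} vs +{more,done}  match label sets agree
          case more:
            ?Unit vs !Unit  match
              !Str vs ?Str  match
                end vs end  match
          case done:
            &{more,stop,done} vs +{more,stop,done}  match label sets agree
              case more:
                +{err,stop} vs &{err,stop}  match label sets agree
                  case err:
                    Z vs Z  match
                  case stop:
                    end vs end  match
              case stop:
                &{err,data,more} vs +{err,data,more}  match label sets agree
                  case err:
                    Z vs Z  match
                  case data:
                    Z vs Z  match
                  case more:
                    Z vs Z  match
              case done:
                !Str vs ?Str  match
                  Z vs Z  match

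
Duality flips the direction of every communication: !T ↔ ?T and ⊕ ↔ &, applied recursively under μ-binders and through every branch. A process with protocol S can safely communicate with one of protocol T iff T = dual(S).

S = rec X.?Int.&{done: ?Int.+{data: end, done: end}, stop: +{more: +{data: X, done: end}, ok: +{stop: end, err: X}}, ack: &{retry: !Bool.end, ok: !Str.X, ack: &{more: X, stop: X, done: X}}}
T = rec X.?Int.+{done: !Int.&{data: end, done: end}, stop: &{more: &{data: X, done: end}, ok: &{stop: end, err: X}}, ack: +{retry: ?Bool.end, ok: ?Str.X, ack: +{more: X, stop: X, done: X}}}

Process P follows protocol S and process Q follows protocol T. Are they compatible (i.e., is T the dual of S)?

rec X vs rec X  match (rec unchanged)
  ?Int vs ?Int  ✗ same direction on both sides — not dual

NO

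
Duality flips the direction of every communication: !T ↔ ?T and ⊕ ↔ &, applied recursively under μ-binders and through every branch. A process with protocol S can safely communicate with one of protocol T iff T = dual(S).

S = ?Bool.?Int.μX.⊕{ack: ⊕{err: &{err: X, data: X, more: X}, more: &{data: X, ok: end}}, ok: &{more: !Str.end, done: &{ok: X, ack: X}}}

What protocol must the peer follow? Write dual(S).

?Bool ↦ !Bool
  ?Int ↦ !Int
    μX ↦ μX  (rec unchanged)
      ⊕{ack,ok} ↦ &{ack,ok}  (internal→external)
        case ack:
          ⊕{err,more} ↦ &{err,more}  (internal→external)
            case err:
              &{err,data,more} ↦ ⊕{err,data,more}  (offer→select)
                case err:
                  dual(X) = X
                case data:
                  dual(X) = X
                case more:
                  dual(X) = X
            case more:
              &{data,ok} ↦ ⊕{data,ok}  (offer→select)
                case data:
                  dual(X) = X
                case ok:
                  dual(end) = end
        case ok:
          &{more,done} ↦ ⊕{more,done}  (offer→select)
            case more:
              !Str ↦ ?Str
                dual(end) = end
            case done:
              &{ok,ack} ↦ ⊕{ok,ack}  (offer→select)
                case ok:
                  dual(X) = X
                case ack:
                  dual(X) = X

!Bool.!Int.μX.&{ack: &{err: ⊕{err: X, data: X, more: X}, more: ⊕{data: X, ok: end}}, ok: ⊕{more: ?Str.end, done: ⊕{ok: X, ack: X}}}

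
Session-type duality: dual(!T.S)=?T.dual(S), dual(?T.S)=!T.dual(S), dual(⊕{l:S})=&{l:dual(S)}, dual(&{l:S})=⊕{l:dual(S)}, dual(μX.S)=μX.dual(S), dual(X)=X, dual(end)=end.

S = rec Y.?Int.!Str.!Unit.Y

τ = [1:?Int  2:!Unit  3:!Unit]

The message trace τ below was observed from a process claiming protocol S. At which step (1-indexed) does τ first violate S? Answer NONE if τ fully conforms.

step 1: ?Int  match  state: !Str.!Unit.rec Y.…
step 2: got !Unit, protocol expects !Str  ✗

2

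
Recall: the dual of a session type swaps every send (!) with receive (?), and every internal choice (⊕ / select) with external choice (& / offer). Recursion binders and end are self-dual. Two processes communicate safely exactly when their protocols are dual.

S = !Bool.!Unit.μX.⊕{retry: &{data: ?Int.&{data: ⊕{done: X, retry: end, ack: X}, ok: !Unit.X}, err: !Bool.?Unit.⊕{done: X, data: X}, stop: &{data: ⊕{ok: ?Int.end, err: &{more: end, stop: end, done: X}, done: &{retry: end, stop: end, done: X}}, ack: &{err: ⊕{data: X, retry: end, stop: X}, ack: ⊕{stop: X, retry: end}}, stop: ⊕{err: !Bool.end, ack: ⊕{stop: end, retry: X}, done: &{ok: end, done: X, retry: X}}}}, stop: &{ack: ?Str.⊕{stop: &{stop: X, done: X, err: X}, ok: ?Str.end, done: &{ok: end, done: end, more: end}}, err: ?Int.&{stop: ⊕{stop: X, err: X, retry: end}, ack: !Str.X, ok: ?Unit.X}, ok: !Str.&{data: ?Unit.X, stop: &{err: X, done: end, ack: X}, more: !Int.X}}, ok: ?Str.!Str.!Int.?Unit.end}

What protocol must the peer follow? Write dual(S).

?Bool.?Unit.μX.&{retry: ⊕{data: !Int.⊕{data: &{done: X, retry: end, ack: X}, ok: ?Unit.X}, err: ?Bool.!Unit.&{done: X, data: X}, stop: ⊕{data: &{ok: !Int.end, err: ⊕{more: end, stop: end, done: X}, done: ⊕{retry: end, stop: end, done: X}}, ack: ⊕{err: &{data: X, retry: end, stop: X}, ack: &{stop: X, retry: end}}, stop: &{err: ?Bool.end, ack: &{stop: end, retry: X}, done: ⊕{ok: end, done: X, retry: X}}}}, stop: ⊕{ack: !Str.&{stop: ⊕{stop: X, done: X, err: X}, ok: !Str.end, done: ⊕{ok: end, done: end, more: end}}, err: !Int.⊕{stop: &{stop: X, err: X, retry: end}, ack: ?Str.X, ok: !Unit.X}, ok: ?Str.⊕{data: !Unit.X, stop: ⊕{err: X, done: end, ack: X}, more: ?Int.X}}, ok: !Str.?Str.?Int.!Unit.end}

!Bool ↦ ?Bool
  !Unit ↦ ?Unit
    μX ↦ μX  (rec unchanged)
      ⊕{retry,stop,ok} ↦ &{retry,stop,ok}  (internal→external)
        case retry:
          &{data,err,stop} ↦ ⊕{data,err,stop}  (offer→select)
            case data:
              ?Int ↦ !Int
                &{data,ok} ↦ ⊕{data,ok}  (offer→select)
                  case data:
                    ⊕{done,retry,ack} ↦ &{done,retry,ack}  (internal→external)
                      case done:
                        X self-dual
                      case retry:
                        end self-dual
                      case ack:
                        X self-dual
                  case ok:
                    !Unit ↦ ?Unit
                      X self-dual
            case err:
              !Bool ↦ ?Bool
                ?Unit ↦ !Unit
                  ⊕{done,data} ↦ &{done,data}  (internal→external)
                    case done:
                      X self-dual
                    case data:
                      X self-dual
            case stop:
              &{data,ack,stop} ↦ ⊕{data,ack,stop}  (offer→select)
                case data:
                  ⊕{ok,err,done} ↦ &{ok,err,done}  (internal→external)
                    case ok:
                      ?Int ↦ !Int
                        end self-dual
                    case err:
                      &{more,stop,done} ↦ ⊕{more,stop,done}  (offer→select)
                        case more:
                          end self-dual
                        case stop:
                          end self-dual
                        case done:
                          X self-dual
                    case done:
                      &{retry,stop,done} ↦ ⊕{retry,stop,done}  (offer→select)
                        case retry:
                          end self-dual
                        case stop:
                          end self-dual
                        case done:
                          X self-dual
                case ack:
                  &{err,ack} ↦ ⊕{err,ack}  (offer→select)
                    case err:
                      ⊕{data,retry,stop} ↦ &{data,retry,stop}  (internal→external)
                        case data:
                          X self-dual
                        case retry:
                          end self-dual
                        case stop:
                          X self-dual
                    case ack:
                      ⊕{stop,retry} ↦ &{stop,retry}  (internal→external)
                        case stop:
                          X self-dual
                        case retry:
                          end self-dual
                case stop:
                  ⊕{err,ack,done} ↦ &{err,ack,done}  (internal→external)
                    case err:
                      !Bool ↦ ?Bool
                        end self-dual
                    case ack:
                      ⊕{stop,retry} ↦ &{stop,retry}  (internal→external)
                        case stop:
                          end self-dual
                        case retry:
                          X self-dual
                    case done:
                      &{ok,done,retry} ↦ ⊕{ok,done,retry}  (offer→select)
                        case ok:
                          end self-dual
                        case done:
                          X self-dual
                        case retry:
                          X self-dual
        case stop:
          &{ack,err,ok} ↦ ⊕{ack,err,ok}  (offer→select)
            case ack:
              ?Str ↦ !Str
                ⊕{stop,ok,done} ↦ &{stop,ok,done}  (internal→external)
                  case stop:
                    &{stop,done,err} ↦ ⊕{stop,done,err}  (offer→select)
                      case stop:
                        X self-dual
                      case done:
                        X self-dual
                      case err:
                        X self-dual
                  case ok:
                    ?Str ↦ !Str
                      end self-dual
                  case done:
                    &{ok,done,more} ↦ ⊕{ok,done,more}  (offer→select)
                      case ok:
                        end self-dual
                      case done:
                        end self-dual
                      case more:
                        end self-dual
            case err:
              ?Int ↦ !Int
                &{stop,ack,ok} ↦ ⊕{stop,ack,ok}  (offer→select)
                  case stop:
                    ⊕{stop,err,retry} ↦ &{stop,err,retry}  (internal→external)
                      case stop:
                        X self-dual
                      case err:
                        X self-dual
                      case retry:
                        end self-dual
                  case ack:
                    !Str ↦ ?Str
                      X self-dual
                  case ok:
                    ?Unit ↦ !Unit
                      X self-dual
            case ok:
              !Str ↦ ?Str
                &{data,stop,more} ↦ ⊕{data,stop,more}  (offer→select)
                  case data:
                    ?Unit ↦ !Unit
                      X self-dual
                  case stop:
                    &{err,done,ack} ↦ ⊕{err,done,ack}  (offer→select)
                      case err:
                        X self-dual
                      case done:
                        end self-dual
                      case ack:
                        X self-dual
                  case more:
                    !Int ↦ ?Int
                      X self-dual
        case ok:
          ?Str ↦ !Str
            !Str ↦ ?Str
              !Int ↦ ?Int
                ?Unit ↦ !Unit
                  end self-dual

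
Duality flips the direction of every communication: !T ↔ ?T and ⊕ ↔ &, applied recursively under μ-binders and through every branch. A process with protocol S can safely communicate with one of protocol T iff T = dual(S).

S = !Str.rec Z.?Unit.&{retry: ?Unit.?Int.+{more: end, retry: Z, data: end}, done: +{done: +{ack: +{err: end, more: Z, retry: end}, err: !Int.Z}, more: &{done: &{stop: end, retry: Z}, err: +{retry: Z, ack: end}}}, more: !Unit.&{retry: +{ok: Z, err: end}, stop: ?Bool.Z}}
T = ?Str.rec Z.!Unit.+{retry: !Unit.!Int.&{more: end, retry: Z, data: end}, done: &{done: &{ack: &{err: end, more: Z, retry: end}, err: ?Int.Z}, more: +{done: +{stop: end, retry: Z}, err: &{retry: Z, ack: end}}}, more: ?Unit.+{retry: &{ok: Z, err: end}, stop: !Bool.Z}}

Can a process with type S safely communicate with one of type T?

!Str | ?Str  ok
  rec Z | rec Z  ok (binder kept)
    ?Unit | !Unit  ok
      &{retry,done,more} | +{retry,done,more}  ok same labels
        case retry:
          ?Unit | !Unit  ok
            ?Int | !Int  ok
              +{more,retry,data} | &{more,retry,data}  ok same labels
                case more:
                  end | end  ok
                case retry:
                  Z | Z  ok
                case data:
                  end | end  ok
        case done:
          +{done,more} | &{done,more}  ok same labels
            case done:
              +{ack,err} | &{ack,err}  ok same labels
                case ack:
                  +{err,more,retry} | &{err,more,retry}  ok same labels
                    case err:
                      end | end  ok
                    case more:
                      Z | Z  ok
                    case retry:
                      end | end  ok
                case err:
                  !Int | ?Int  ok
                    Z | Z  ok
            case more:
              &{done,err} | +{done,err}  ok same labels
                case done:
                  &{stop,retry} | +{stop,retry}  ok same labels
                    case stop:
                      end | end  ok
                    case retry:
                      Z | Z  ok
                case err:
                  +{retry,ack} | &{retry,ack}  ok same labels
                    case retry:
                      Z | Z  ok
                    case ack:
                      end | end  ok
        case more:
          !Unit | ?Unit  ok
            &{retry,stop} | +{retry,stop}  ok same labels
              case retry:
                +{ok,err} | &{ok,err}  ok same labels
                  case ok:
                    Z | Z  ok
                  case err:
                    end | end  ok
              case stop:
                ?Bool | !Bool  ok
                  Z | Z  ok

YES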